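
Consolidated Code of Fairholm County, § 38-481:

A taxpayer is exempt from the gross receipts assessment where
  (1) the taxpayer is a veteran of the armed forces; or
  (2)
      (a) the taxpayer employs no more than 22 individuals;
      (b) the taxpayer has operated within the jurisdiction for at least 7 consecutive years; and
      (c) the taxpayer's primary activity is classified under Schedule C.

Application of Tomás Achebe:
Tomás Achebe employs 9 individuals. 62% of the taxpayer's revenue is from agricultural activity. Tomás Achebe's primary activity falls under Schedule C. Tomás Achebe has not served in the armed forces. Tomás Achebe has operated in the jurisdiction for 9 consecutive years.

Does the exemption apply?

(1) veteran — fails.
(a) ≤ 22 employees — satisfied.
(b) ≥ 7 yrs in jurisdiction — met.
(c) Schedule C activity — holds.
So (2) is satisfied (T AND T AND T).
Overall = F OR T = true.

Yes — exempt.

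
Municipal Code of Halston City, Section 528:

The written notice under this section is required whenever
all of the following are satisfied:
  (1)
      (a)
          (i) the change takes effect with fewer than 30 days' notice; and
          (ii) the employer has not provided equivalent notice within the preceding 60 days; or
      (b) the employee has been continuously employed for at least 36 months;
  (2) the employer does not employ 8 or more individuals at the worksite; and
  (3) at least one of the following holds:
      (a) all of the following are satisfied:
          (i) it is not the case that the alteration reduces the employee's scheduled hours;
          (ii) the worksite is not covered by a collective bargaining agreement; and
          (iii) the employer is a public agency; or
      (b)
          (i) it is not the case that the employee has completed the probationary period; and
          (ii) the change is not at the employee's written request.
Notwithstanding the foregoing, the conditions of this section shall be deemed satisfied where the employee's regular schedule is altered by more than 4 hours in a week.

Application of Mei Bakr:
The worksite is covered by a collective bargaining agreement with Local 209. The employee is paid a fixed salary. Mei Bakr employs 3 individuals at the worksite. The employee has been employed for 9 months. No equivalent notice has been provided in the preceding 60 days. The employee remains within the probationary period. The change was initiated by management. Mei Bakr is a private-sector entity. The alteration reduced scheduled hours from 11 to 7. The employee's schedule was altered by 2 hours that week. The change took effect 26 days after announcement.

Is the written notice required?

(i) < 30 days' notice — satisfied.
(ii) no recent notice — holds.
(a) = T AND T = true.
(b) tenure ≥ 36 mo. — not met.
So (1) is satisfied (T OR F).
(2) not (≥ 8 at site) — met.
(i) not (hours reduced) — not met.
(ii) no CBA — fails.
(iii) public agency — not met.
(a) = F AND F AND F = false.
(i) not (past probation) — satisfied.
(ii) not employee-requested — met.
So (b) is satisfied (T AND T).
(3) = F OR T = true.
Overall: T AND T AND T → true.
Exception (schedule shift > 4h) — not satisfied.
Result: main true OR exception false → true.

Yes — required.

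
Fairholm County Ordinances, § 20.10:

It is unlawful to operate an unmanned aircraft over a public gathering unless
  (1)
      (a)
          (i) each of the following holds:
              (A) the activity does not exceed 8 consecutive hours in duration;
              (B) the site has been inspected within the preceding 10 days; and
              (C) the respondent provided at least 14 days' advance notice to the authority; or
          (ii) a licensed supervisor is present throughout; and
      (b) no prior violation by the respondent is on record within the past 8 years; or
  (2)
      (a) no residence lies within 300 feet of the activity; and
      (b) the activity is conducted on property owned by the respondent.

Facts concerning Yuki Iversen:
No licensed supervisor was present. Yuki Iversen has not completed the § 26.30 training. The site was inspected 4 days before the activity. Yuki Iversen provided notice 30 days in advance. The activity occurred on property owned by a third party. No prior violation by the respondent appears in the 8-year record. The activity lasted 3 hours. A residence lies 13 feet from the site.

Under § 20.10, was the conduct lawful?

Yes — lawful.

(A) ≤ 8 hrs duration — holds.
(B) site inspected — satisfied.
(C) ≥14 days' notice — met.
(i) = T AND T AND T = true.
(ii) supervisor present — not met.
So (a) is satisfied (T OR F).
(b) no prior violation — holds.
So (1) is satisfied (T AND T).
(a) no residence in 300 ft — not met.
(b) own property — not met.
(2): F AND F → false.
Overall: T OR F → true.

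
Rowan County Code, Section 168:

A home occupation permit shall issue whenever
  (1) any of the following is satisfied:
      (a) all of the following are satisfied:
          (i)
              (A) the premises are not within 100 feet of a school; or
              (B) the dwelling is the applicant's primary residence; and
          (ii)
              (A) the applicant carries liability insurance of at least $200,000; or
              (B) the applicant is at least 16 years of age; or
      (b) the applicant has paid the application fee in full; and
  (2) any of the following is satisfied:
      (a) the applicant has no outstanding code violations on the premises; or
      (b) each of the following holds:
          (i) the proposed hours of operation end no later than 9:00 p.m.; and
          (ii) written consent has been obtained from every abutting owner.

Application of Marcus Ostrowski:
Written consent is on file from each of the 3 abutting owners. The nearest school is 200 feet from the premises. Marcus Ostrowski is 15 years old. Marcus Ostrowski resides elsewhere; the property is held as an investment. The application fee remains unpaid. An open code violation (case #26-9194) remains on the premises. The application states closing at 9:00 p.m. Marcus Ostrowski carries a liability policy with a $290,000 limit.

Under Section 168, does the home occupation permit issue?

Yes — granted.

(A) ≥100 ft from school — satisfied.
(B) primary residence — not satisfied.
(i): T OR F → true.
(A) insurance ≥ $200,000 — met.
(B) age ≥ 16 — not met.
(ii): T OR F → true.
(a) = T AND T = true.
(b) fee paid — not satisfied.
(1) = T OR F = true.
(a) no code violations — not met.
(i) closes by 9 p.m. — holds.
(ii) all abutters consent — met.
(b): T AND T → true.
So (2) is satisfied (F OR T).
So Overall is satisfied (T AND T).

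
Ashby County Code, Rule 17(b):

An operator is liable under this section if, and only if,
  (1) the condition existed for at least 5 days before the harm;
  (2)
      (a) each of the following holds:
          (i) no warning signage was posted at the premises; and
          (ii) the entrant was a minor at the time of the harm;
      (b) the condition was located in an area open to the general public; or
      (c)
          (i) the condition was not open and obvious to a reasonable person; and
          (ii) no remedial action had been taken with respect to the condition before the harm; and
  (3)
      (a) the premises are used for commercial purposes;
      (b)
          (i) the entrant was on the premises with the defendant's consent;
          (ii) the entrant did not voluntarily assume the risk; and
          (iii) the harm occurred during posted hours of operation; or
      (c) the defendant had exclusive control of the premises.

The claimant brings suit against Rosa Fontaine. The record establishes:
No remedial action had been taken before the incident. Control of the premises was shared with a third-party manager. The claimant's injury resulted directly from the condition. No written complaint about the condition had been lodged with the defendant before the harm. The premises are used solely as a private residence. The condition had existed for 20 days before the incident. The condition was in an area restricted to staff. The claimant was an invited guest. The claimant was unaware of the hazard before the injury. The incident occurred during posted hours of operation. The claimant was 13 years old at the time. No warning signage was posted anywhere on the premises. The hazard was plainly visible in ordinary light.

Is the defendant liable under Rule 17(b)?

(1) condition ≥5 days old — met.
(i) no signage posted — satisfied.
(ii) entrant a minor — holds.
(a) = T AND T = true.
(b) public area — not satisfied.
(i) not open/obvious — not met.
(ii) no remedial action — satisfied.
(c): F AND T → false.
(2): T OR F OR F → true.
(a) commercial use — not satisfied.
(i) consent to enter — met.
(ii) no assumed risk — holds.
(iii) during posted hours — met.
(b): T AND T AND T → true.
(c) exclusive control — not met.
(3) = F OR T OR F = true.
Overall = T AND T AND T = true.

Yes — liable.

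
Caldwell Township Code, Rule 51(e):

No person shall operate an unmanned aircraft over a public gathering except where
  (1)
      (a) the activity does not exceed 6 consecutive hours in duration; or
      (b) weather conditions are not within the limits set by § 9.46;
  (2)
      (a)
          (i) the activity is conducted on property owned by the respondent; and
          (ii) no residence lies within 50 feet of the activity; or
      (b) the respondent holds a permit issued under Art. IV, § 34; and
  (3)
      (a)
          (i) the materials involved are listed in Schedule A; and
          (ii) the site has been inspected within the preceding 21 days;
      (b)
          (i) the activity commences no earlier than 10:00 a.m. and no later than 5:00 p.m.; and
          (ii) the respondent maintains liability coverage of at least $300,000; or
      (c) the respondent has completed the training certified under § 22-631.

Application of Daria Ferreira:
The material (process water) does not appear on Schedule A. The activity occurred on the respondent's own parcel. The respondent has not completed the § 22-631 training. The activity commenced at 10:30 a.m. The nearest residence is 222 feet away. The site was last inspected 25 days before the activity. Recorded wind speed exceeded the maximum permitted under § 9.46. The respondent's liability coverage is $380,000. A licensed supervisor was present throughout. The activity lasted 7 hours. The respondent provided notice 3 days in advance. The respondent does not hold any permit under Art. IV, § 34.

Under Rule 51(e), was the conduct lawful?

Yes — lawful.

(a) ≤ 6 hrs duration — fails.
(b) not (weather ok) — holds.
(1): F OR T → true.
(i) own property — holds.
(ii) no residence in 50 ft — holds.
(a): T AND T → true.
(b) holds permit — fails.
(2) = T OR F = true.
(i) Schedule A material — not met.
(ii) site inspected — not satisfied.
So (a) is not satisfied (F AND F).
(i) start within hours — met.
(ii) coverage ≥ $300,000 — satisfied.
(b): T AND T → true.
(c) training certified — not satisfied.
So (3) is satisfied (F OR T OR F).
Overall = T AND T AND T = true.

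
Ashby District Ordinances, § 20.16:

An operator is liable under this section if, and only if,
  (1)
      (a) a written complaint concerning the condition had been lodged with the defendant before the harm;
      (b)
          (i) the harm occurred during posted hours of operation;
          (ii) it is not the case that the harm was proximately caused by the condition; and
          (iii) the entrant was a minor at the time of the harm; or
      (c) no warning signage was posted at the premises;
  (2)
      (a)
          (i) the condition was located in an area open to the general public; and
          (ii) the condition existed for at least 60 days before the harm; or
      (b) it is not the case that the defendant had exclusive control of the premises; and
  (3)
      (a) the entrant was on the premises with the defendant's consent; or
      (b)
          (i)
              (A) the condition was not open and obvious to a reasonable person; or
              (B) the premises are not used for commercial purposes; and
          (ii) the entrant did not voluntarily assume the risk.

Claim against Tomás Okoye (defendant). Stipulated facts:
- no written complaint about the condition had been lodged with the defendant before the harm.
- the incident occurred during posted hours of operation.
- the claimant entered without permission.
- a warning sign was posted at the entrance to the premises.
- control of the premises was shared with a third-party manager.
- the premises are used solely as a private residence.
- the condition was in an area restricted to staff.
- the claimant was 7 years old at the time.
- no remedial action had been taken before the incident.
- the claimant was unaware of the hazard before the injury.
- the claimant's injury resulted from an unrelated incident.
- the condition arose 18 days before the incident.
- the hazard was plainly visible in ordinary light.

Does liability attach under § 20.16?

(a) complaint lodged — not met.
(i) during posted hours — satisfied.
(ii) not (proximate cause) — holds.
(iii) entrant a minor — satisfied.
So (b) is satisfied (T AND T AND T).
(c) no signage posted — not met.
(1) = F OR T OR F = true.
(i) public area — fails.
(ii) condition ≥60 days old — not met.
(a) = F AND F = false.
(b) not (exclusive control) — met.
So (2) is satisfied (F OR T).
(a) consent to enter — fails.
(A) not open/obvious — fails.
(B) not (commercial use) — met.
So (i) is satisfied (F OR T).
(ii) no assumed risk — met.
(b) = T AND T = true.
So (3) is satisfied (F OR T).
So Overall is satisfied (T AND T AND T).

Yes — liable.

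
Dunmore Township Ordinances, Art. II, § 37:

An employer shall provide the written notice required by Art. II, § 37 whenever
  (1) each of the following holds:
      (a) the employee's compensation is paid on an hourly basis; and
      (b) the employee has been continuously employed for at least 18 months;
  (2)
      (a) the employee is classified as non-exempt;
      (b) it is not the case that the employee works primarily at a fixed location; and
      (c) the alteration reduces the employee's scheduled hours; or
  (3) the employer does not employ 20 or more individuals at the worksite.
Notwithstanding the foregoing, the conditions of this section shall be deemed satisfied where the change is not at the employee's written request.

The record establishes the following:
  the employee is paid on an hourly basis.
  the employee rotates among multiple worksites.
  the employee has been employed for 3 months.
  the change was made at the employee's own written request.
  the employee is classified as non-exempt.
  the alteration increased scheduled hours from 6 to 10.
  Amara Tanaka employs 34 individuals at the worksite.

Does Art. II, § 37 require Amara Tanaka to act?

(a) hourly-paid — satisfied.
(b) tenure ≥ 18 mo. — fails.
So (1) is not satisfied (T AND F).
(a) non-exempt — satisfied.
(b) not (fixed location) — satisfied.
(c) hours reduced — not met.
(2): T AND T AND F → false.
(3) not (≥ 20 at site) — not met.
So Overall is not satisfied (F OR F OR F).
Exception (not employee-requested) — not satisfied.
Result: main false OR exception false → false.

No — not required.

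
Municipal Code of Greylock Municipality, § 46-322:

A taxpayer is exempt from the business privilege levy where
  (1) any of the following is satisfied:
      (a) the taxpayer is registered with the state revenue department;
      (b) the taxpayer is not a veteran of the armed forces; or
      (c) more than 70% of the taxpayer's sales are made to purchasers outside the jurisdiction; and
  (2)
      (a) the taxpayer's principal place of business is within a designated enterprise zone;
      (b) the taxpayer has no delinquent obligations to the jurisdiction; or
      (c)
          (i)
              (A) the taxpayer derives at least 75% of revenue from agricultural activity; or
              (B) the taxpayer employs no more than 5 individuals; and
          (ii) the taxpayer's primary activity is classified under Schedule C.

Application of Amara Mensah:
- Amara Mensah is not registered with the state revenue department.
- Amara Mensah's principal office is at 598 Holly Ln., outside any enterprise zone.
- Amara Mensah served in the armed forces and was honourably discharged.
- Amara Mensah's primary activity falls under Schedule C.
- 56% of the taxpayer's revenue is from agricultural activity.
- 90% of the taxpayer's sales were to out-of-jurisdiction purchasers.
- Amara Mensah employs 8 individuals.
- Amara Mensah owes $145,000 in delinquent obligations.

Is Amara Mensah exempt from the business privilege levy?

(a) state-registered — not satisfied.
(b) not (veteran) — fails.
(c) >70% out-of-jur. sales — satisfied.
So (1) is satisfied (F OR F OR T).
(a) in enterprise zone — not satisfied.
(b) no delinquency — fails.
(A) ≥75% agricultural — not satisfied.
(B) ≤ 5 employees — not satisfied.
So (i) is not satisfied (F OR F).
(ii) Schedule C activity — holds.
So (c) is not satisfied (F AND T).
(2): F OR F OR F → false.
So Overall is not satisfied (T AND F).

No — not exempt.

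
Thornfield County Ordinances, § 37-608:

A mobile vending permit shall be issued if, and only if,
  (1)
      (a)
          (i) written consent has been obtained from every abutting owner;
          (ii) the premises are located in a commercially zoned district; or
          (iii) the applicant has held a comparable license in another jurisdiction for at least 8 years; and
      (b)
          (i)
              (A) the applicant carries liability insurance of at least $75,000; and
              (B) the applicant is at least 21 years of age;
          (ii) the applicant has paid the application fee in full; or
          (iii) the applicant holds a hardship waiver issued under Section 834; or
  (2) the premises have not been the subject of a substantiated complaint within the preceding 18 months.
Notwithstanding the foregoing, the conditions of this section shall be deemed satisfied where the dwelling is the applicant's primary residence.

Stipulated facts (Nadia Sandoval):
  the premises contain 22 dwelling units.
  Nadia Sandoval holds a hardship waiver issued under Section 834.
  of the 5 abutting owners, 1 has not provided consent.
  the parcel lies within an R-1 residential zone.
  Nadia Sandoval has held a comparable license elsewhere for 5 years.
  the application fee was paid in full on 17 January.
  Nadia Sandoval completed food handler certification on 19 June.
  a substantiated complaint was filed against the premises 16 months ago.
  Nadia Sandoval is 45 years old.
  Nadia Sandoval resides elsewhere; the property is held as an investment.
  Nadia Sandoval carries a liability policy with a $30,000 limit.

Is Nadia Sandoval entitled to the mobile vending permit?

No — denied.

(i) all abutters consent — not satisfied.
(ii) commercially zoned — fails.
(iii) prior license ≥ 8 yr — fails.
(a): F OR F OR F → false.
(A) insurance ≥ $75,000 — not met.
(B) age ≥ 21 — holds.
(i): F AND T → false.
(ii) fee paid — satisfied.
(iii) hardship waiver — satisfied.
(b) = F OR T OR T = true.
(1) = F AND T = false.
(2) no complaint in 18 mo. — not met.
Overall = F OR F = false.
Exception (primary residence) — not satisfied.
Result: main false OR exception false → false.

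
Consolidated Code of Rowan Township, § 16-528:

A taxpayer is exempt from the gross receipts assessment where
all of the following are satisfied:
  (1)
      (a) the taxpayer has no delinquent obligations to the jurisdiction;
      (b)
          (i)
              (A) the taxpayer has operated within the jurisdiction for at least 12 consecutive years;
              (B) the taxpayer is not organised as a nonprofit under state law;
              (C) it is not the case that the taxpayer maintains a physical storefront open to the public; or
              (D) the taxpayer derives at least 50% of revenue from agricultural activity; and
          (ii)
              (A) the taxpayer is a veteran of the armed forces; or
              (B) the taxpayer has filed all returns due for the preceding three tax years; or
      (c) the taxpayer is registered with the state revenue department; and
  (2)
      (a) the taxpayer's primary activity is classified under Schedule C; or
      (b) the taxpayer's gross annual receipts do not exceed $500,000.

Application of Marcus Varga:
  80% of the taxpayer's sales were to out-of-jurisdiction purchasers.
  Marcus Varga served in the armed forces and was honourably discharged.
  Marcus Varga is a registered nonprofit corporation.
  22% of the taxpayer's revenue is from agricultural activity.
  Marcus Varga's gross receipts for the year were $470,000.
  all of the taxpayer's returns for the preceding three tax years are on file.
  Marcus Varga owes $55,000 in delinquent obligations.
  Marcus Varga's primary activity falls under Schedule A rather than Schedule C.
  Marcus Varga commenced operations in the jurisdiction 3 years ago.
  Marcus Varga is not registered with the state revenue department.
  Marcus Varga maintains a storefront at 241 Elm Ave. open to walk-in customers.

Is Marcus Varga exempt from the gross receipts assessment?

No — not exempt.

(a) no delinquency — fails.
(A) ≥ 12 yrs in jurisdiction — not met.
(B) not (nonprofit) — fails.
(C) not (has storefront) — not satisfied.
(D) ≥50% agricultural — not satisfied.
So (i) is not satisfied (F OR F OR F OR F).
(A) veteran — met.
(B) returns current — holds.
(ii): T OR T → true.
(b) = F AND T = false.
(c) state-registered — not satisfied.
(1) = F OR F OR F = false.
(a) Schedule C activity — not met.
(b) receipts ≤ $500,000 — satisfied.
(2) = F OR T = true.
Overall: F AND T → false.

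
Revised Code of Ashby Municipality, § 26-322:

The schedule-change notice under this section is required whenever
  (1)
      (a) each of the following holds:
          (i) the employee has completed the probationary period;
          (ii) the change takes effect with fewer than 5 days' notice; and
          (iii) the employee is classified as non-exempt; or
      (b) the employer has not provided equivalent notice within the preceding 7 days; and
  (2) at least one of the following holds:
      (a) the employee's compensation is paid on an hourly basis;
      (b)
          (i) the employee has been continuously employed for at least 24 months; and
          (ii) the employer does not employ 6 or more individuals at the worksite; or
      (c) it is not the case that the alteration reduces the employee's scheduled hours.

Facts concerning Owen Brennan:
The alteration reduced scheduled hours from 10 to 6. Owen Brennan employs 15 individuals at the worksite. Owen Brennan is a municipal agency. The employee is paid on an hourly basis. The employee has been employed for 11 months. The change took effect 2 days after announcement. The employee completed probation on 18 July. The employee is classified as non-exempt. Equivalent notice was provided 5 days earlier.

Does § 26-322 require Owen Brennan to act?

(i) past probation — holds.
(ii) < 5 days' notice — satisfied.
(iii) non-exempt — satisfied.
(a): T AND T AND T → true.
(b) no recent notice — not satisfied.
(1) = T OR F = true.
(a) hourly-paid — satisfied.
(i) tenure ≥ 24 mo. — fails.
(ii) not (≥ 6 at site) — not met.
So (b) is not satisfied (F AND F).
(c) not (hours reduced) — not met.
(2): T OR F OR F → true.
Overall = T AND T = true.

Yes — required.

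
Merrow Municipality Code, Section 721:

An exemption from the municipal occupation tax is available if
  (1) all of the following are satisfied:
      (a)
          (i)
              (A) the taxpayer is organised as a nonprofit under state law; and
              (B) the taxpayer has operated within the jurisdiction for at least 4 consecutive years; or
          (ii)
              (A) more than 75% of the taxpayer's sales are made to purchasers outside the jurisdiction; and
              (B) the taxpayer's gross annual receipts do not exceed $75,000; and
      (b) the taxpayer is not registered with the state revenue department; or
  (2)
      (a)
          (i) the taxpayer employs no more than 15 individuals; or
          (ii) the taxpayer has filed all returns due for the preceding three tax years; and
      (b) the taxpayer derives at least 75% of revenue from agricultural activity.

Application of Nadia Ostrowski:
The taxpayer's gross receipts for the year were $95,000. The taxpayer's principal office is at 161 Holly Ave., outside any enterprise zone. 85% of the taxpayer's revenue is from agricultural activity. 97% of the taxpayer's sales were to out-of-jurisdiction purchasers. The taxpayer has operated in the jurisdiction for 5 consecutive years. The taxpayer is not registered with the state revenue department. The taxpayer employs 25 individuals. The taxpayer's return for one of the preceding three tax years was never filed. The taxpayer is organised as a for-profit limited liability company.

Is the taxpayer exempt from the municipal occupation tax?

No — not exempt.

(A) nonprofit — not satisfied.
(B) ≥ 4 yrs in jurisdiction — met.
(i) = F AND T = false.
(A) >75% out-of-jur. sales — holds.
(B) receipts ≤ $75,000 — not met.
(ii): T AND F → false.
(a) = F OR F = false.
(b) not (state-registered) — holds.
So (1) is not satisfied (F AND T).
(i) ≤ 15 employees — fails.
(ii) returns current — not satisfied.
(a): F OR F → false.
(b) ≥75% agricultural — holds.
(2): F AND T → false.
Overall = F OR F = false.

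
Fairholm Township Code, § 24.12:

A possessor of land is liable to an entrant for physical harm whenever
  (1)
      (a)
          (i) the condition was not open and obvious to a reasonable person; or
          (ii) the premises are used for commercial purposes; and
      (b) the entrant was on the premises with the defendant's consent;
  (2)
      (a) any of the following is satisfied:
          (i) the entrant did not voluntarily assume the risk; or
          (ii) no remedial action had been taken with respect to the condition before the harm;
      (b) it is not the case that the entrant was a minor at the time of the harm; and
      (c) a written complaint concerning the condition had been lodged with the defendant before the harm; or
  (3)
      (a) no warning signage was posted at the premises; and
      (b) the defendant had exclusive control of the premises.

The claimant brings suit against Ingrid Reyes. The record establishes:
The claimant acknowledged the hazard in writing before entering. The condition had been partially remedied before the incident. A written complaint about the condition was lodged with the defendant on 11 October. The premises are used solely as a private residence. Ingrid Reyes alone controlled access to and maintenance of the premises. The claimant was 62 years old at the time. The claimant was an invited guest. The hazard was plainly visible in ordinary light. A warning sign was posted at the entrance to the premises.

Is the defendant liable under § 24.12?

(i) not open/obvious — fails.
(ii) commercial use — not met.
So (a) is not satisfied (F OR F).
(b) consent to enter — satisfied.
(1) = F AND T = false.
(i) no assumed risk — not satisfied.
(ii) no remedial action — fails.
So (a) is not satisfied (F OR F).
(b) not (entrant a minor) — met.
(c) complaint lodged — met.
(2): F AND T AND T → false.
(a) no signage posted — not satisfied.
(b) exclusive control — met.
(3): F AND T → false.
So Overall is not satisfied (F OR F OR F).

No — not liable.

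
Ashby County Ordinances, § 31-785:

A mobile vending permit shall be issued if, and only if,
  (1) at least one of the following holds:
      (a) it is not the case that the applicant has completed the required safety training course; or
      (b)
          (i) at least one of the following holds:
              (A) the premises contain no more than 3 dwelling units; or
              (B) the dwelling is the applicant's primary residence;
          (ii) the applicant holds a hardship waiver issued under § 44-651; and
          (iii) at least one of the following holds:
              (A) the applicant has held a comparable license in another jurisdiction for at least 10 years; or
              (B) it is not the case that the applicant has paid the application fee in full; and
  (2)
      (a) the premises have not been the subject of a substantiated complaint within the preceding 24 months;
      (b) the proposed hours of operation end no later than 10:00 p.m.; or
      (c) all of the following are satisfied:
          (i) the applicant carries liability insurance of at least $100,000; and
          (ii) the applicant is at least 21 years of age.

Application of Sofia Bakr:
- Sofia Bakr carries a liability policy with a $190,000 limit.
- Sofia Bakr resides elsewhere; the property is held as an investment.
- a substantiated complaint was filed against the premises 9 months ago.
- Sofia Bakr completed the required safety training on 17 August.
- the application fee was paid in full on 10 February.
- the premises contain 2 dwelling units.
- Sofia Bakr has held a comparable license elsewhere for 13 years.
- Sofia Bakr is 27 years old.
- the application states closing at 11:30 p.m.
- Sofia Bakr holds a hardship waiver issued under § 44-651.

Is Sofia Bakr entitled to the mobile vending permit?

Yes — granted.

(a) not (safety training) — not satisfied.
(A) ≤ 3 units — satisfied.
(B) primary residence — not satisfied.
So (i) is satisfied (T OR F).
(ii) hardship waiver — holds.
(A) prior license ≥ 10 yr — holds.
(B) not (fee paid) — not satisfied.
(iii): T OR F → true.
(b): T AND T AND T → true.
So (1) is satisfied (F OR T).
(a) no complaint in 24 mo. — not satisfied.
(b) closes by 10 p.m. — not satisfied.
(i) insurance ≥ $100,000 — met.
(ii) age ≥ 21 — satisfied.
(c) = T AND T = true.
So (2) is satisfied (F OR F OR T).
So Overall is satisfied (T AND T).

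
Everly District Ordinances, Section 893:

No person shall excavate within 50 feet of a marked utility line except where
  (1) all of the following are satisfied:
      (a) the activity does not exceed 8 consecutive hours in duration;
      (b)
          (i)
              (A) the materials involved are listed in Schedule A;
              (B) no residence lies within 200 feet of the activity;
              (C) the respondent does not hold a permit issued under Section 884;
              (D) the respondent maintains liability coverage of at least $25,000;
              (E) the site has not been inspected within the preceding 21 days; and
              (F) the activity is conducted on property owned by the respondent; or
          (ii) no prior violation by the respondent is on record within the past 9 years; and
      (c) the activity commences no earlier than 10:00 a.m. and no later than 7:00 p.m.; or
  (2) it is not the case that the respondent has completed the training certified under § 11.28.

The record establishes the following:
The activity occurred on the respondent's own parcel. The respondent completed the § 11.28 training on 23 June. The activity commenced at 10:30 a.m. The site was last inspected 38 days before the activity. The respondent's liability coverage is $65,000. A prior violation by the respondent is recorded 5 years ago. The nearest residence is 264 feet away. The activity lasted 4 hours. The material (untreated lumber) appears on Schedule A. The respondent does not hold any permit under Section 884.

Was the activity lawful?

(a) ≤ 8 hrs duration — satisfied.
(A) Schedule A material — satisfied.
(B) no residence in 200 ft — satisfied.
(C) not (holds permit) — met.
(D) coverage ≥ $25,000 — holds.
(E) not (site inspected) — satisfied.
(F) own property — satisfied.
(i): T AND T AND T AND T AND T AND T → true.
(ii) no prior violation — not met.
(b) = T OR F = true.
(c) start within hours — holds.
So (1) is satisfied (T AND T AND T).
(2) not (training certified) — not satisfied.
Overall = T OR F = true.

Yes — lawful.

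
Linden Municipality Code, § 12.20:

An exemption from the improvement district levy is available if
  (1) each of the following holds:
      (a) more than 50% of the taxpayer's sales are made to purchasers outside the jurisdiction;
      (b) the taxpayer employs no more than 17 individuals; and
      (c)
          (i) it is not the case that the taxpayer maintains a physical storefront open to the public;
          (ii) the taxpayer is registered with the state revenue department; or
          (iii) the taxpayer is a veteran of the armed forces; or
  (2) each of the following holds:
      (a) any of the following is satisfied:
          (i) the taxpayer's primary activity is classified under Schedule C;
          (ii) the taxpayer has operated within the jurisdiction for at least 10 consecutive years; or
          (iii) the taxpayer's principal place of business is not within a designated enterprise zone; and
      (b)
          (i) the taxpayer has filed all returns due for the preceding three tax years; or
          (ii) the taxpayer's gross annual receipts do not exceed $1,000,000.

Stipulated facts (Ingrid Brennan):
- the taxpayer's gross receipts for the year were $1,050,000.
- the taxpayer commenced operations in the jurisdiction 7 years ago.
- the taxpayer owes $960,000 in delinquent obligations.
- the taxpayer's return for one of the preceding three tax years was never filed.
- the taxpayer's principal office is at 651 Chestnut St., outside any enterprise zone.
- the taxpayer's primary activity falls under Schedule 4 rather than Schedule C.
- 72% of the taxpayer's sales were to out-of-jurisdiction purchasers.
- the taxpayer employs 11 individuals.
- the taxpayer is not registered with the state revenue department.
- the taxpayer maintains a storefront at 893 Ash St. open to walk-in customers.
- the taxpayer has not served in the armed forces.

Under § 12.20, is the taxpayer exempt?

(a) >50% out-of-jur. sales — met.
(b) ≤ 17 employees — holds.
(i) not (has storefront) — not satisfied.
(ii) state-registered — fails.
(iii) veteran — not met.
(c) = F OR F OR F = false.
(1) = T AND T AND F = false.
(i) Schedule C activity — fails.
(ii) ≥ 10 yrs in jurisdiction — fails.
(iii) not (in enterprise zone) — satisfied.
(a): F OR F OR T → true.
(i) returns current — not met.
(ii) receipts ≤ $1,000,000 — not met.
So (b) is not satisfied (F OR F).
So (2) is not satisfied (T AND F).
So Overall is not satisfied (F OR F).

No — not exempt.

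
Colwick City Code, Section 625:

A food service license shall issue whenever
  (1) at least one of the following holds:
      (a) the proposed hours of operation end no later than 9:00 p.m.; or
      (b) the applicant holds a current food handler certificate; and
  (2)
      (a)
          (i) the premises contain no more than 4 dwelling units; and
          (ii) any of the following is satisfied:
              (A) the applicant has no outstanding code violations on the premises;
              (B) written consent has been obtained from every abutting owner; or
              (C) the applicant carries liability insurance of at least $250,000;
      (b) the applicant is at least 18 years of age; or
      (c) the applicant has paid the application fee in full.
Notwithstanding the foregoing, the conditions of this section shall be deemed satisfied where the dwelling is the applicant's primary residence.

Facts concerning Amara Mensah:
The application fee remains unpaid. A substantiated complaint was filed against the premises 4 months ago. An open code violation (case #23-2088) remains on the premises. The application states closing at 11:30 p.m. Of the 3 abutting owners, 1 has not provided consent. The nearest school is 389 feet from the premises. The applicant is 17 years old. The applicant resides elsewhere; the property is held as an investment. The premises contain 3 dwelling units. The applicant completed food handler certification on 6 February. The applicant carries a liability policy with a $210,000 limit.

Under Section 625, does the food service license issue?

(a) closes by 9 p.m. — fails.
(b) food handler cert. — met.
(1): F OR T → true.
(i) ≤ 4 units — holds.
(A) no code violations — not met.
(B) all abutters consent — not met.
(C) insurance ≥ $250,000 — fails.
(ii) = F OR F OR F = false.
So (a) is not satisfied (T AND F).
(b) age ≥ 18 — not met.
(c) fee paid — not satisfied.
(2) = F OR F OR F = false.
So Overall is not satisfied (T AND F).
Exception (primary residence) — not satisfied.
Result: main false OR exception false → false.

No — denied.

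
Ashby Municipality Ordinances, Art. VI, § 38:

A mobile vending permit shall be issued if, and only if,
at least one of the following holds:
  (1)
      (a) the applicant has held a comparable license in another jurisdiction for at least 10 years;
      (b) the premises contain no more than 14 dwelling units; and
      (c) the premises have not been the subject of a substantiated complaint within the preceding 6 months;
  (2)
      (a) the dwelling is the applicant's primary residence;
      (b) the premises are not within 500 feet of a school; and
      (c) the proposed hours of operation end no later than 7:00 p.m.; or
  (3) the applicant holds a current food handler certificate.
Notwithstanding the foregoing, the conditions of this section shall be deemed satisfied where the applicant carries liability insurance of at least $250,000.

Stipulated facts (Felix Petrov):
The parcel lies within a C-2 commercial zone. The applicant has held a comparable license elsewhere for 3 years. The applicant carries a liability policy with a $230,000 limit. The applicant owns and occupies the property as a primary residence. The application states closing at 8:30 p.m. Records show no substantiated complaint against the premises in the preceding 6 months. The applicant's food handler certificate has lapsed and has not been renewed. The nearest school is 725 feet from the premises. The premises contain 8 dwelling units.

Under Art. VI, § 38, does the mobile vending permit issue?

(a) prior license ≥ 10 yr — fails.
(b) ≤ 14 units — met.
(c) no complaint in 6 mo. — met.
(1) = F AND T AND T = false.
(a) primary residence — holds.
(b) ≥500 ft from school — satisfied.
(c) closes by 7 p.m. — not satisfied.
(2): T AND T AND F → false.
(3) food handler cert. — not met.
Overall = F OR F OR F = false.
Exception (insurance ≥ $250,000) — not satisfied.
Result: main false OR exception false → false.

No — denied.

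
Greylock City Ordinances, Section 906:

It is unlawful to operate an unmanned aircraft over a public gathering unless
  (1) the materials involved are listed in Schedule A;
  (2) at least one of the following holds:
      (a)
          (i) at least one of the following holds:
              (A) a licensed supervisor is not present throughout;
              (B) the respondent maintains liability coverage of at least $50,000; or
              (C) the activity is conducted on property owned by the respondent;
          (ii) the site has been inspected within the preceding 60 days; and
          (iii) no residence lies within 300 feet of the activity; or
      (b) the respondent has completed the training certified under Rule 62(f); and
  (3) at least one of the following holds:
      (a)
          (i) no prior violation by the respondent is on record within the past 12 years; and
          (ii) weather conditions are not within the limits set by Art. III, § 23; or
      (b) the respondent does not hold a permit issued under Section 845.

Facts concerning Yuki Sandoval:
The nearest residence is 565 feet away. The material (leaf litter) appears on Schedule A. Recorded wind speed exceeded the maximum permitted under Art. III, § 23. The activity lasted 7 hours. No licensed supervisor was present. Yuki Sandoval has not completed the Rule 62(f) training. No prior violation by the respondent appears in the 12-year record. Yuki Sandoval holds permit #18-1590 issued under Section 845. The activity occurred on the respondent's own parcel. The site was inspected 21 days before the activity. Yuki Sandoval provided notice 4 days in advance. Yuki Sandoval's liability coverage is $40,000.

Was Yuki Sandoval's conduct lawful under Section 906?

(1) Schedule A material — satisfied.
(A) not (supervisor present) — holds.
(B) coverage ≥ $50,000 — not satisfied.
(C) own property — satisfied.
So (i) is satisfied (T OR F OR T).
(ii) site inspected — holds.
(iii) no residence in 300 ft — met.
(a) = T AND T AND T = true.
(b) training certified — not satisfied.
(2) = T OR F = true.
(i) no prior violation — holds.
(ii) not (weather ok) — holds.
(a) = T AND T = true.
(b) not (holds permit) — fails.
So (3) is satisfied (T OR F).
So Overall is satisfied (T AND T AND T).

Yes — lawful.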